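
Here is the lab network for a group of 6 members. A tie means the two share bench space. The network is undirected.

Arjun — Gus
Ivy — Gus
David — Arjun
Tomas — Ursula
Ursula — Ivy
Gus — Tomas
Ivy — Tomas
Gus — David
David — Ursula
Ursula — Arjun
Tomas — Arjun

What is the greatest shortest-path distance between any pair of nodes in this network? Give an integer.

2

Eccentricity of each node (its greatest distance to any other): Arjun:2, David:2, Gus:2, Ivy:2, Tomas:2, Ursula:2.
The maximum eccentricity is 2, realized for instance by the pair Ursula–Gus via Ursula – Arjun – Gus. So the diameter is 2.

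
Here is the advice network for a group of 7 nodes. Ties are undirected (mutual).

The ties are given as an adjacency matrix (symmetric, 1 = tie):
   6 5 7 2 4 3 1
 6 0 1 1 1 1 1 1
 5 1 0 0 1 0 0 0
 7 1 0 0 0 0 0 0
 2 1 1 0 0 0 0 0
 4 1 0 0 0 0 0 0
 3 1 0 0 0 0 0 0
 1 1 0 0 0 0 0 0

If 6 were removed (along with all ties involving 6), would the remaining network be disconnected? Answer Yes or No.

Removing 6 leaves {2 and 5} with no path to {7}, so the network splits into 5 components. 6 is a cut vertex.

Yes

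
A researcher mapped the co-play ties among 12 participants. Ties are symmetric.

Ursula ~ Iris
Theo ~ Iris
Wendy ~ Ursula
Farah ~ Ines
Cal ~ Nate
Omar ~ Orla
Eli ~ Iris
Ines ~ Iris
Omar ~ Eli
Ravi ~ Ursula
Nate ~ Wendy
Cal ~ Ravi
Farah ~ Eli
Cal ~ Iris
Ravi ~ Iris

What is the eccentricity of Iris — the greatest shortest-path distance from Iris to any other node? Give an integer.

3

Distances from Iris: Cal:1, Eli:1, Farah:2, Ines:1, Nate:2, Omar:2, Orla:3, Ravi:1, Theo:1, Ursula:1, Wendy:2.
The largest is 3 (to Orla), so the eccentricity of Iris is 3.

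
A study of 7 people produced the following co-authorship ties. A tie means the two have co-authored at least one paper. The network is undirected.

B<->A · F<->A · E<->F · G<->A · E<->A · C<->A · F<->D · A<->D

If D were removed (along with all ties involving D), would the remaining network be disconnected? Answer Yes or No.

Even without D, every remaining node can still reach every other (the residual graph is connected), so D is not a cut vertex.

No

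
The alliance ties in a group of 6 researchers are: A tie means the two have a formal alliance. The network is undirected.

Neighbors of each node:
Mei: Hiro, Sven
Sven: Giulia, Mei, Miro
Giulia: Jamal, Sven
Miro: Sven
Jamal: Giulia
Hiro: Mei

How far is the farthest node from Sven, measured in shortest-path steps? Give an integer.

Distances from Sven: Giulia:1, Hiro:2, Jamal:2, Mei:1, Miro:1.
The largest is 2 (to Jamal and Hiro), so the eccentricity of Sven is 2.

2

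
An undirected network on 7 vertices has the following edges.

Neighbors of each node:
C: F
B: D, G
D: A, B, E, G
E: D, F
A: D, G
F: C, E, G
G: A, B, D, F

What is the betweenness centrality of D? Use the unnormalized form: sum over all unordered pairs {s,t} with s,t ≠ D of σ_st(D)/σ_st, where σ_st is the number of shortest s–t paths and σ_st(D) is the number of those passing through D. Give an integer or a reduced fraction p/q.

3

Pairs whose geodesics pass through D — B–A: 1/2; B–E: 1; A–E: 1; G–E: 1/2.
All other pairs contribute 0.
Summing the contributions gives betweenness(D) = 3.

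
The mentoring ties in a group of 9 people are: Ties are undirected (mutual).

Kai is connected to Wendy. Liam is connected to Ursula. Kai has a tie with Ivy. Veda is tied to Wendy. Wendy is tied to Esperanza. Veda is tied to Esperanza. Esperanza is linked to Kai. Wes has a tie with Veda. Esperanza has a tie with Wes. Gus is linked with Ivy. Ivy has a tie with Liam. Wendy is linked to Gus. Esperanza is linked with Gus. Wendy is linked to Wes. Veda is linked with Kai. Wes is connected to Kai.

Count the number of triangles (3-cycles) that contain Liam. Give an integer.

Liam's neighbors are Ivy and Ursula, but none of them are tied to each other, so no triangle contains Liam.

0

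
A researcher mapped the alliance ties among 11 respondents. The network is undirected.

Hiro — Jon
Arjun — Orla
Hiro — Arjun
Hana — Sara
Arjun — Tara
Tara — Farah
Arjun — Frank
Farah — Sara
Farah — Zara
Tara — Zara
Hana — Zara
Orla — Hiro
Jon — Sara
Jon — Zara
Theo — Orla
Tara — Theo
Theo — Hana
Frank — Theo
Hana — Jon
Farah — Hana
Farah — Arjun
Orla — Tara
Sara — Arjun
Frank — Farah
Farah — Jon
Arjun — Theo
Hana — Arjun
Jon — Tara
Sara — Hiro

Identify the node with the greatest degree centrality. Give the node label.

Arjun

Degrees — Arjun:8, Farah:7, Frank:3, Hana:6, Hiro:4, Jon:6, Orla:4, Sara:5, Tara:6, Theo:5, Zara:4.
The maximum is 8, attained only by Arjun.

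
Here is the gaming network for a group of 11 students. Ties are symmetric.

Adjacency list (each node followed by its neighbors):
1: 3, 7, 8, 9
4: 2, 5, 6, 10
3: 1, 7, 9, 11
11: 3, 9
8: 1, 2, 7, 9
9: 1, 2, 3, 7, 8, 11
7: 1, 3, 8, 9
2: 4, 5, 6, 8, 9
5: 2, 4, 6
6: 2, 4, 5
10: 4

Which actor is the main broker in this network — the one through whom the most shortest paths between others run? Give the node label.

Unnormalized betweenness of each node: 1:1/3, 2:24, 3:1, 4:9, 5:0, 6:0, 7:1/3, 8:5, 9:52/3, 10:0, 11:0.
2 has the largest value, 24, making it the main broker — the node through which the most shortest paths run.

2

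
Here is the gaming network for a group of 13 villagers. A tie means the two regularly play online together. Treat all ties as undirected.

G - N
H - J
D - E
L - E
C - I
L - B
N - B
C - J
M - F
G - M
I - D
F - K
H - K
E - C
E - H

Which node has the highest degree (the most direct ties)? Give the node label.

E

Degrees — B:2, C:3, D:2, E:4, F:2, G:2, H:3, I:2, J:2, K:2, L:2, M:2, N:2.
The maximum is 4, attained only by E.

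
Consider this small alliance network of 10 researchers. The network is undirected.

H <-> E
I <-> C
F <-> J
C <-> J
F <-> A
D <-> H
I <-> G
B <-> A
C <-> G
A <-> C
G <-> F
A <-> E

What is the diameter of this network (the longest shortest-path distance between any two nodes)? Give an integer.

Eccentricity of each node (its greatest distance to any other): A:3, B:4, C:4, D:5, E:3, F:4, G:5, H:4, I:5, J:5.
The maximum eccentricity is 5, realized for instance by the pair G–D via G – C – A – E – H – D. So the diameter is 5.

5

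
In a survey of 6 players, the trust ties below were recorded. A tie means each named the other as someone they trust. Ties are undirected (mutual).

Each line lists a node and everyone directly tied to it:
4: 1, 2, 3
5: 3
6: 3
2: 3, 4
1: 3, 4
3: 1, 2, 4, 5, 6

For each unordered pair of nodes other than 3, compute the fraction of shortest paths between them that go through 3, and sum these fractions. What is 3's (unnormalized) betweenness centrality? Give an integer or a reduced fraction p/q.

15/2

Pairs whose geodesics pass through 3 — 6–1: 1; 6–4: 1; 6–5: 1; 6–2: 1; 1–5: 1; 1–2: 1/2; 4–5: 1; 5–2: 1.
All other pairs contribute 0.
Summing the contributions gives betweenness(3) = 15/2.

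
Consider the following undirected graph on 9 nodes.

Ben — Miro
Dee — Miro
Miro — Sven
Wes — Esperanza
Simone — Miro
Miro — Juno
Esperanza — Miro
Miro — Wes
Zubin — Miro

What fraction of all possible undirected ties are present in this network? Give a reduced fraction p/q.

There are 9 edges and 9 nodes, so the maximum possible is C(9,2) = 36.
Density = 9/36 = 1/4.

1/4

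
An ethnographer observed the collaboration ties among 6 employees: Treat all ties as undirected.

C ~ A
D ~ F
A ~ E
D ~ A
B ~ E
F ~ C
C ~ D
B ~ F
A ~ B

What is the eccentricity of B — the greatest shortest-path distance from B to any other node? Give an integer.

2

Distances from B: A:1, C:2, D:2, E:1, F:1.
The largest is 2 (to D and C), so the eccentricity of B is 2.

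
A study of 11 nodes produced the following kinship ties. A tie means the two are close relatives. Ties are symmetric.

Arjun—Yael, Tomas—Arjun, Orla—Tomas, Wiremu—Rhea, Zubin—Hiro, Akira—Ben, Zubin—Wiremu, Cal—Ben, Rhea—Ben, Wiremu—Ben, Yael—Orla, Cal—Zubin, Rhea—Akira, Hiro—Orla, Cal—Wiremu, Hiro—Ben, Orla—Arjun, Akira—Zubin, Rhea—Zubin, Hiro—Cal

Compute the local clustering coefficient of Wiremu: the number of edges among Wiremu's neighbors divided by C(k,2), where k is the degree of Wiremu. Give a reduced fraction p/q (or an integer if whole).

2/3

Wiremu's neighbors: Ben, Cal, Rhea, and Zubin (k = 4).
Possible neighbor pairs: C(4,2) = 6. Edges among them: Ben–Cal, Ben–Rhea, Cal–Zubin, Rhea–Zubin → e = 4.
Clustering(Wiremu) = 4/6 = 2/3.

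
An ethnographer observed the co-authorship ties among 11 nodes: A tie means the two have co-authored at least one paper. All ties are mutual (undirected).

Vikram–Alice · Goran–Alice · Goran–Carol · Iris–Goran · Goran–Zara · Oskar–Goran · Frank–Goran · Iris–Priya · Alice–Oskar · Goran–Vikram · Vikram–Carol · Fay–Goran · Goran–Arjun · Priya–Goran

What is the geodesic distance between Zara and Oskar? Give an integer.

One shortest route is Zara – Goran – Oskar, which uses 2 edges, and Zara and Oskar are not directly tied, so nothing shorter exists. So d(Zara,Oskar) = 2.

2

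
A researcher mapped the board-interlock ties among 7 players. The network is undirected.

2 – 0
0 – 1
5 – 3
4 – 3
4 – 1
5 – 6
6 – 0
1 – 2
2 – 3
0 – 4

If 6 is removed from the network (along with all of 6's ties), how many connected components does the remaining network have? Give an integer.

1

6's neighbors (0 and 5) remain reachable from one another through other ties, so the rest of the network stays in one piece.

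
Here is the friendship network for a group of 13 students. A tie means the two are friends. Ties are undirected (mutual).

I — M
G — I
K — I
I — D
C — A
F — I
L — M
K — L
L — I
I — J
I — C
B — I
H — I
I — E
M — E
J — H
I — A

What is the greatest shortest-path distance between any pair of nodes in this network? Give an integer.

2

Eccentricity of each node (its greatest distance to any other): A:2, B:2, C:2, D:2, E:2, F:2, G:2, H:2, I:1, J:2, K:2, L:2, M:2.
The maximum eccentricity is 2, realized for instance by the pair A–F via A – I – F. So the diameter is 2.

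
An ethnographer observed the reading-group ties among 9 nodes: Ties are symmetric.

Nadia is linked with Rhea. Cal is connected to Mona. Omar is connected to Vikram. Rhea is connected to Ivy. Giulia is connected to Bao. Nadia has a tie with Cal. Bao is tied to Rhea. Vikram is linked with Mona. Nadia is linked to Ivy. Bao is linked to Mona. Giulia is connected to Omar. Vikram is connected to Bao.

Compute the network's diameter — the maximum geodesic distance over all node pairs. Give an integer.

Eccentricity of each node (its greatest distance to any other): Bao:2, Cal:3, Giulia:3, Ivy:4, Mona:3, Nadia:4, Omar:4, Rhea:3, Vikram:3.
The maximum eccentricity is 4, realized for instance by the pair Ivy–Omar via Ivy – Rhea – Bao – Vikram – Omar. So the diameter is 4.

4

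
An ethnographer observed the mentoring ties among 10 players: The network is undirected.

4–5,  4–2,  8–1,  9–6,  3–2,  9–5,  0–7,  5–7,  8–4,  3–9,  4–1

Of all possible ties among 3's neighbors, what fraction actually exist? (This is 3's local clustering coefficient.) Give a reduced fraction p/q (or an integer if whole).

0

3's neighbors: 2 and 9 (k = 2).
Possible neighbor pairs: C(2,2) = 1. Edges among them: none → e = 0.
Clustering(3) = 0/1.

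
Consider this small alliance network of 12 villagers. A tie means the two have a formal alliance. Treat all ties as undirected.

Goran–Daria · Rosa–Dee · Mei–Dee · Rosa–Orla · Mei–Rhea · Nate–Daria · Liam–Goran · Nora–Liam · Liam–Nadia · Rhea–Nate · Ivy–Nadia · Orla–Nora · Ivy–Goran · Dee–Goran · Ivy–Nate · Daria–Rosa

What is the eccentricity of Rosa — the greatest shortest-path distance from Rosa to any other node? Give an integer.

Distances from Rosa: Daria:1, Dee:1, Goran:2, Ivy:3, Liam:3, Mei:2, Nadia:4, Nate:2, Nora:2, Orla:1, Rhea:3.
The largest is 4 (to Nadia), so the eccentricity of Rosa is 4.

4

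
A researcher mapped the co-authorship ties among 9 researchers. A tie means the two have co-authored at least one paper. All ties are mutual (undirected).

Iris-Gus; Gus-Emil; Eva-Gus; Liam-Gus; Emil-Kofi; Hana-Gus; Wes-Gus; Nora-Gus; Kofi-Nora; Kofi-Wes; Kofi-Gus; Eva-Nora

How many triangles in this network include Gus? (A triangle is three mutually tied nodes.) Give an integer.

4

Gus's neighbors: Emil, Eva, Hana, Iris, Kofi, Liam, Nora, and Wes.
Neighbor pairs that are themselves tied: Gus–Emil–Kofi; Gus–Eva–Nora; Gus–Kofi–Nora; Gus–Kofi–Wes. Each forms one triangle with Gus, for 4 in total.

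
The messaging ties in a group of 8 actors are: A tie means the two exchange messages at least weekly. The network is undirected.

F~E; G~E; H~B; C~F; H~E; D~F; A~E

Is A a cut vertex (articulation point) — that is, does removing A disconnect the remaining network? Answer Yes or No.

No

Even without A, every remaining node can still reach every other (the residual graph is connected), so A is not a cut vertex.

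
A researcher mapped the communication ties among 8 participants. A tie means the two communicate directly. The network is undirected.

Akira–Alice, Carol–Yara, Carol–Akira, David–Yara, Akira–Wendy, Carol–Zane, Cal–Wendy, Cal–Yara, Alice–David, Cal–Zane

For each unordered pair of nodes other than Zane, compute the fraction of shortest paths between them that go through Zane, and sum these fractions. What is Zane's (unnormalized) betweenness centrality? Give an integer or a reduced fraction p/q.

Pairs whose geodesics pass through Zane — Carol–Cal: 1/2.
All other pairs contribute 0.
Summing the contributions gives betweenness(Zane) = 1/2.

1/2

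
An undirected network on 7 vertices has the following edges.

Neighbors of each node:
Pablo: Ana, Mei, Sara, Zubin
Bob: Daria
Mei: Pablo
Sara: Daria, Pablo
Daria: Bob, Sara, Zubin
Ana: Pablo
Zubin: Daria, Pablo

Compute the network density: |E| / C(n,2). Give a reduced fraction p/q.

1/3

There are 7 edges and 7 nodes, so the maximum possible is C(7,2) = 21.
Density = 7/21 = 1/3.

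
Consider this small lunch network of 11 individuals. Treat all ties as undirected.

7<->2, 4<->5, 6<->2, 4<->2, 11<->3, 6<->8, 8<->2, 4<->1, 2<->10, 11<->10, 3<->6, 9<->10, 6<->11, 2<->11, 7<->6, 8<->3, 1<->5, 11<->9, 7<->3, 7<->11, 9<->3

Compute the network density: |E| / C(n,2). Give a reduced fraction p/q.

There are 21 edges and 11 nodes, so the maximum possible is C(11,2) = 55.
Density = 21/55.

21/55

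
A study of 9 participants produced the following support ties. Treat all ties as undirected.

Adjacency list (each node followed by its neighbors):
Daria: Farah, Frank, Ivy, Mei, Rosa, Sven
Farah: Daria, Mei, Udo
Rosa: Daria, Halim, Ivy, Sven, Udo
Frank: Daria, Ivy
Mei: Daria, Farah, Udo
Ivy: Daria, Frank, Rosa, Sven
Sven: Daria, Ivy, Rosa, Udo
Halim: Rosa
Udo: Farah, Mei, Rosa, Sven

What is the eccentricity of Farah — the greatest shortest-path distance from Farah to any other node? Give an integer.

3

Distances from Farah: Daria:1, Frank:2, Halim:3, Ivy:2, Mei:1, Rosa:2, Sven:2, Udo:1.
The largest is 3 (to Halim), so the eccentricity of Farah is 3.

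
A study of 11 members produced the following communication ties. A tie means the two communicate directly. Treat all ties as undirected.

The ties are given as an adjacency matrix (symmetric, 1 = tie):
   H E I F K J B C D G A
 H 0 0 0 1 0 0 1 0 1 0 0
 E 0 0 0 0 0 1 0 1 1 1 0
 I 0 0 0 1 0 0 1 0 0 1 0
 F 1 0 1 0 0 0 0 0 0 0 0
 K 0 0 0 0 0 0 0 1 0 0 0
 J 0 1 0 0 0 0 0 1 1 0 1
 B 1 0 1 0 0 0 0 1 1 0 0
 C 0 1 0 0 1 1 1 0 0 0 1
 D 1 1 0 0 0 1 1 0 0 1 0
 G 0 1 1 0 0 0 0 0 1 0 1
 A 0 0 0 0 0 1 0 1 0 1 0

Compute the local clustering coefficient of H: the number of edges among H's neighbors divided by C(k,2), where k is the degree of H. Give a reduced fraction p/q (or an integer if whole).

H's neighbors: B, D, and F (k = 3).
Possible neighbor pairs: C(3,2) = 3. Edges among them: B–D → e = 1.
Clustering(H) = 1/3.

1/3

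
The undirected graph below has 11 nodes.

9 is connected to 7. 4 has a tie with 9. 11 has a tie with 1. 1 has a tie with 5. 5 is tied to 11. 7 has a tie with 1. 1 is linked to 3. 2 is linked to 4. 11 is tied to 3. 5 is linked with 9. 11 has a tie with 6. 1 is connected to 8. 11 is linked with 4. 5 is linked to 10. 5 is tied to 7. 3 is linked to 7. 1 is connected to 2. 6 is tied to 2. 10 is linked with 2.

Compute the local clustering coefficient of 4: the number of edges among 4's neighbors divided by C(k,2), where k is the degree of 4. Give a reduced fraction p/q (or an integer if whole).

4's neighbors: 2, 9, and 11 (k = 3).
Possible neighbor pairs: C(3,2) = 3. Edges among them: none → e = 0.
Clustering(4) = 0/3 = 0.

0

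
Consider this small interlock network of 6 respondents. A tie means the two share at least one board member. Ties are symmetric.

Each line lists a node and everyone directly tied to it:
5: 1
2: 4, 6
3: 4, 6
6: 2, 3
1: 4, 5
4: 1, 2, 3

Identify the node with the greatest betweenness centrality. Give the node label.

Unnormalized betweenness of each node: 1:4, 2:3/2, 3:3/2, 4:13/2, 5:0, 6:1/2.
4 has the largest value, 13/2, making it the main broker — the node through which the most shortest paths run.

4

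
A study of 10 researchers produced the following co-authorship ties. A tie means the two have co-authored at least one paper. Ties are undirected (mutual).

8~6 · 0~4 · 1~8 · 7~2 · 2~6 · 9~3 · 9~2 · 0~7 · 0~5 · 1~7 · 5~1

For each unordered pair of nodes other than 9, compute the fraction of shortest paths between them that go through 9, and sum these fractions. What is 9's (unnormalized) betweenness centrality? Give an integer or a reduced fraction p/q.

Pairs whose geodesics pass through 9 — 5–3: 2/2; 1–3: 1; 2–3: 1; 0–3: 1; 8–3: 1; 3–4: 1; 3–6: 1; 3–7: 1.
All other pairs contribute 0.
Summing the contributions gives betweenness(9) = 8.

8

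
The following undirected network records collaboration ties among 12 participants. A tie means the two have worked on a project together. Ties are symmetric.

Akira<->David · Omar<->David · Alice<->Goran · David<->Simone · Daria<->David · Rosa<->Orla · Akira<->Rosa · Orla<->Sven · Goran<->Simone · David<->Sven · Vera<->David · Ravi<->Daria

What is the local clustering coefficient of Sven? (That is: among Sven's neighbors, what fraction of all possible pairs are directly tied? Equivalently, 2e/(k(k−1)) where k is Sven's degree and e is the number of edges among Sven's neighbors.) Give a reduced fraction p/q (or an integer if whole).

Sven's neighbors: David and Orla (k = 2).
Possible neighbor pairs: C(2,2) = 1. Edges among them: none → e = 0.
Clustering(Sven) = 0/1.

0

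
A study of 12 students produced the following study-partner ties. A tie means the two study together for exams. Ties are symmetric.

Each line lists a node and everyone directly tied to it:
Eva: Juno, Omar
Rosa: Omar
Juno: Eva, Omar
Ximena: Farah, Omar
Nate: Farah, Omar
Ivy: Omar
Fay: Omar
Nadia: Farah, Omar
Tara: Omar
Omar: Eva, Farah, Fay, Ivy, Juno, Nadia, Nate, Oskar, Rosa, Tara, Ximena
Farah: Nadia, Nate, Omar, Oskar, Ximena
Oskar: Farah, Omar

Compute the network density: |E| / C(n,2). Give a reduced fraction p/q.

There are 16 edges and 12 nodes, so the maximum possible is C(12,2) = 66.
Density = 16/66 = 8/33.

8/33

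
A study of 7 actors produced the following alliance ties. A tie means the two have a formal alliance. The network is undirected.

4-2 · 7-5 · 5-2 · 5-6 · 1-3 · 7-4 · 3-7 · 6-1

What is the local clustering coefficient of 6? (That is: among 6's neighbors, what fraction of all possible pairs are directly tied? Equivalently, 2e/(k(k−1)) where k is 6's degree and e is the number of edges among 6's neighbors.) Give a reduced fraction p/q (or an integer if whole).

6's neighbors: 1 and 5 (k = 2).
Possible neighbor pairs: C(2,2) = 1. Edges among them: none → e = 0.
Clustering(6) = 0/1.

0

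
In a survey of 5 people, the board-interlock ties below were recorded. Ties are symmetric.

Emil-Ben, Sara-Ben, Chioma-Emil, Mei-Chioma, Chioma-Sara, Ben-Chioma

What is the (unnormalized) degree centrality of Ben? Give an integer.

Ben is directly tied to Chioma, Emil, and Sara. That is 3 neighbors, so the degree of Ben is 3.

3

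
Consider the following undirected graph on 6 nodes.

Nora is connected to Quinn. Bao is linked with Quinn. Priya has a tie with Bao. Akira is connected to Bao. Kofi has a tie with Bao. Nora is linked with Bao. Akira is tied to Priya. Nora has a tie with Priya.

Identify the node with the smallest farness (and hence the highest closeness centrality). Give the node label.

Farness (sum of distances to all others) for each node — Akira:8, Bao:5, Kofi:9, Nora:7, Priya:7, Quinn:8.
The smallest farness is 5, for Bao, so Bao has the highest closeness.

Bao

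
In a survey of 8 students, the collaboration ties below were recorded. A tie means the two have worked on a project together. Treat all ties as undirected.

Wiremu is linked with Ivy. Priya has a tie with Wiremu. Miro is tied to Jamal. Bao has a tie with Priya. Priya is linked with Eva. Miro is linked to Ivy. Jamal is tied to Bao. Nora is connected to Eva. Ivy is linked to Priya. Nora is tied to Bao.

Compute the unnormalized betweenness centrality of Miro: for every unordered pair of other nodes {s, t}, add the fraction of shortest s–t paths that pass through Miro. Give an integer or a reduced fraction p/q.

3/2

Pairs whose geodesics pass through Miro — Wiremu–Jamal: 1/2; Jamal–Ivy: 1.
All other pairs contribute 0.
Summing the contributions gives betweenness(Miro) = 3/2.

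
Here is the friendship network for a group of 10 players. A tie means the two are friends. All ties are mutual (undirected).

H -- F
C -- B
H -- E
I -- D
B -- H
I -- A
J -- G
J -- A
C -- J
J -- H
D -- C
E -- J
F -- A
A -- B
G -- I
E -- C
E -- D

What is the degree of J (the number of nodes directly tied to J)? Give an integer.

5

J is directly tied to A, C, E, G, and H. That is 5 neighbors, so the degree of J is 5.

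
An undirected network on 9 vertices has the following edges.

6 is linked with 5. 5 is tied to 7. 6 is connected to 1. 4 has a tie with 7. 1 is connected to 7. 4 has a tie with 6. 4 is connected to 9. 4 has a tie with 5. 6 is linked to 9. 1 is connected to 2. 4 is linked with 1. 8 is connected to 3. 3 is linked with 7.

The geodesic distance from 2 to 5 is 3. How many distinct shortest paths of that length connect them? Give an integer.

3

The shortest distance is 3. The length-3 paths are: 2–1–4–5; 2–1–6–5; 2–1–7–5.
That gives 3 distinct shortest paths.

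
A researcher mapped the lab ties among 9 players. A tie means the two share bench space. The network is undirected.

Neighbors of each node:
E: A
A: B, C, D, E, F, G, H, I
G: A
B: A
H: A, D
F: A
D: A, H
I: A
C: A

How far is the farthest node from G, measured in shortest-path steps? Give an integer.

2

Distances from G: A:1, B:2, C:2, D:2, E:2, F:2, H:2, I:2.
The largest is 2 (to F, H, D, B, C, I, and E), so the eccentricity of G is 2.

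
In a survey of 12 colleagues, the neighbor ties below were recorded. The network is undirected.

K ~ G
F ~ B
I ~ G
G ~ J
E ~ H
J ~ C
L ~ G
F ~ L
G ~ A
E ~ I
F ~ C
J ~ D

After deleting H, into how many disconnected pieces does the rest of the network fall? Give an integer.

1

H's neighbors (E) remain reachable from one another through other ties, so the rest of the network stays in one piece.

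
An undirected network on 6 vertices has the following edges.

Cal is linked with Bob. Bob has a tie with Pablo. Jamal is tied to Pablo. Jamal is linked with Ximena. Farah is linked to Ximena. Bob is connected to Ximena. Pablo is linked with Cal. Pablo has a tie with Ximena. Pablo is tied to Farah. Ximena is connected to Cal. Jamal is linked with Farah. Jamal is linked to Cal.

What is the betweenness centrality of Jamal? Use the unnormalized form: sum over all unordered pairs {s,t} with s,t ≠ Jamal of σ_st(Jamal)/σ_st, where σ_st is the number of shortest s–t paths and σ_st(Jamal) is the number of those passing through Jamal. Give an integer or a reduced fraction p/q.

Pairs whose geodesics pass through Jamal — Cal–Farah: 1/3.
All other pairs contribute 0.
Summing the contributions gives betweenness(Jamal) = 1/3.

1/3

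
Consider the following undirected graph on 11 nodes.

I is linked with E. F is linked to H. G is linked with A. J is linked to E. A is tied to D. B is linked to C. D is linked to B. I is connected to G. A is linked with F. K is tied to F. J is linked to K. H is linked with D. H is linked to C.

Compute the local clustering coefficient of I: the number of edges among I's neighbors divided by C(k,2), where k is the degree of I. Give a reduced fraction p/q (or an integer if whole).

0

I's neighbors: E and G (k = 2).
Possible neighbor pairs: C(2,2) = 1. Edges among them: none → e = 0.
Clustering(I) = 0/1.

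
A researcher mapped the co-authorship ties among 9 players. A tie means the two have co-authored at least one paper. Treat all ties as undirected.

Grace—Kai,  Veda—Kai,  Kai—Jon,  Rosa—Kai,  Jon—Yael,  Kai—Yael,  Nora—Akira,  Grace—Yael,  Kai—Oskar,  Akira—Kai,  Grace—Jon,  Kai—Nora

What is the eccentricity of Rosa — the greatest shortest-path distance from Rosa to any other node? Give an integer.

Distances from Rosa: Akira:2, Grace:2, Jon:2, Kai:1, Nora:2, Oskar:2, Veda:2, Yael:2.
The largest is 2 (to Jon, Veda, Nora, Yael, Grace, Akira, and Oskar), so the eccentricity of Rosa is 2.

2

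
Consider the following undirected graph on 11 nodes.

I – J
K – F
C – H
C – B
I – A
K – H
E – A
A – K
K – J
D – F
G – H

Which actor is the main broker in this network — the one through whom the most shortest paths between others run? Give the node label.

K

Unnormalized betweenness of each node: A:25/2, B:0, C:9, D:0, E:0, F:9, G:0, H:23, I:1, J:7/2, K:33.
K has the largest value, 33, making it the main broker — the node through which the most shortest paths run.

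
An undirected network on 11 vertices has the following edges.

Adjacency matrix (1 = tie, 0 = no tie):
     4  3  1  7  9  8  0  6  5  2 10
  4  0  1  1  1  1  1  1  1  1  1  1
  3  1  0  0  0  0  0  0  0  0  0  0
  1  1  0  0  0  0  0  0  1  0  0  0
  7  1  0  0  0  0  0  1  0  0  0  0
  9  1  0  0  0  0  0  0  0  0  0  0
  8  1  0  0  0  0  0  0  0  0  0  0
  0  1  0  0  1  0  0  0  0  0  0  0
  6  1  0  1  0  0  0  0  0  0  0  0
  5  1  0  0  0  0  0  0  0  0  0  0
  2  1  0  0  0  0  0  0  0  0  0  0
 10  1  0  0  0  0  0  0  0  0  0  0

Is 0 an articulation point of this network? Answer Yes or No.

Even without 0, every remaining node can still reach every other (the residual graph is connected), so 0 is not a cut vertex.

No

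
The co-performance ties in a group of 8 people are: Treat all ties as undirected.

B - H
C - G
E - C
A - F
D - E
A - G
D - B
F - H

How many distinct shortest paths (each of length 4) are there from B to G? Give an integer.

2

The shortest distance is 4. The length-4 paths are: B–H–F–A–G; B–D–E–C–G.
That gives 2 distinct shortest paths.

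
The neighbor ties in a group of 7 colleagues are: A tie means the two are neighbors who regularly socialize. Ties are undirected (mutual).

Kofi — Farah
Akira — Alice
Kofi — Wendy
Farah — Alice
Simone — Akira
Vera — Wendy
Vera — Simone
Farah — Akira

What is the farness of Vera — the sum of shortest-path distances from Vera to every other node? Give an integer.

Distances from Vera: Akira:2, Alice:3, Farah:3, Kofi:2, Simone:1, Wendy:1.
Sum = 2 + 3 + 3 + 2 + 1 + 1 = 12.

12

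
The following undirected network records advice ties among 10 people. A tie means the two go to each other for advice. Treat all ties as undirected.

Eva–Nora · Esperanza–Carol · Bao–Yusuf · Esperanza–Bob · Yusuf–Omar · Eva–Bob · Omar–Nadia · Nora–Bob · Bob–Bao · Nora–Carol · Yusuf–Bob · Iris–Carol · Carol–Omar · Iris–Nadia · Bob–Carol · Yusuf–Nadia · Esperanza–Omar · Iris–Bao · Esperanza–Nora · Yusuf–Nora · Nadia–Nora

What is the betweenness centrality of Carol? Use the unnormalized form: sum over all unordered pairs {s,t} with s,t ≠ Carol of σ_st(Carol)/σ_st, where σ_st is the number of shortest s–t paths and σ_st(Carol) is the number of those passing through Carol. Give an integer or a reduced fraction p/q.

Pairs whose geodesics pass through Carol — Eva–Iris: 2/4; Eva–Omar: 2/7; Iris–Bob: 1/2; Iris–Nora: 1/2; Iris–Omar: 1/2; Iris–Esperanza: 1; Bob–Omar: 1/3; Nora–Omar: 1/4.
All other pairs contribute 0.
Summing the contributions gives betweenness(Carol) = 325/84.

325/84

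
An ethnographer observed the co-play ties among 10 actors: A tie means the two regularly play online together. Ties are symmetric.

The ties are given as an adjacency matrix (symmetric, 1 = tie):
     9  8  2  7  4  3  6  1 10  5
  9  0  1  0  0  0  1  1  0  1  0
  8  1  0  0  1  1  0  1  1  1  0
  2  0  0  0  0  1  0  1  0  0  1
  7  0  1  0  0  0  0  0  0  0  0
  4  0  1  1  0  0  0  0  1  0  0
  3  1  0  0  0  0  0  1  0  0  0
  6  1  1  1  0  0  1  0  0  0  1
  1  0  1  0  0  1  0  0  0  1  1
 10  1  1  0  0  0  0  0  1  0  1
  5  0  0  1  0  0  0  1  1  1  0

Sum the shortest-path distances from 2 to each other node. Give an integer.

Distances from 2: 1:2, 3:2, 4:1, 5:1, 6:1, 7:3, 8:2, 9:2, 10:2.
Sum = 2 + 2 + 1 + 1 + 1 + 3 + 2 + 2 + 2 = 16.

16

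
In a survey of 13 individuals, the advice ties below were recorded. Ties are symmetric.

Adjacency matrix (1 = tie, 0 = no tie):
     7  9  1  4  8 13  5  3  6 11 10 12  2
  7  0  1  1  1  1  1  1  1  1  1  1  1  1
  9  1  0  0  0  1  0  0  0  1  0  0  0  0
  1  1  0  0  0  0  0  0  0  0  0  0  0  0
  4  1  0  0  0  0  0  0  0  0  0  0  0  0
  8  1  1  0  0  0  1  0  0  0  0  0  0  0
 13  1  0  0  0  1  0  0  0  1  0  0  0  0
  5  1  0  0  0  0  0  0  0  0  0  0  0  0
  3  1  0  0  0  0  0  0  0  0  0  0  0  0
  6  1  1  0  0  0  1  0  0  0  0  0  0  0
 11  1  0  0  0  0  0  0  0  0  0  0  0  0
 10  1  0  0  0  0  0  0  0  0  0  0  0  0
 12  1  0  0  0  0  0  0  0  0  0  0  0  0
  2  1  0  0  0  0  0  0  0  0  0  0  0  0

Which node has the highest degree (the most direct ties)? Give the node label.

Degrees — 1:1, 2:1, 3:1, 4:1, 5:1, 6:3, 7:12, 8:3, 9:3, 10:1, 11:1, 12:1, 13:3.
The maximum is 12, attained only by 7.

7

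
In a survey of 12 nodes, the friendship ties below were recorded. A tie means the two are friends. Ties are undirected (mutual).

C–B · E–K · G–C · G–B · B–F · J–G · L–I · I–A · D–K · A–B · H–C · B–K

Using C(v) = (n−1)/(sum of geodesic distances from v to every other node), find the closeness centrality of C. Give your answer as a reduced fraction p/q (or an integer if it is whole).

11/24

Distances from C: A:2, B:1, D:3, E:3, F:2, G:1, H:1, I:3, J:2, K:2, L:4. Sum = 24.
n = 12, so closeness = 11/24.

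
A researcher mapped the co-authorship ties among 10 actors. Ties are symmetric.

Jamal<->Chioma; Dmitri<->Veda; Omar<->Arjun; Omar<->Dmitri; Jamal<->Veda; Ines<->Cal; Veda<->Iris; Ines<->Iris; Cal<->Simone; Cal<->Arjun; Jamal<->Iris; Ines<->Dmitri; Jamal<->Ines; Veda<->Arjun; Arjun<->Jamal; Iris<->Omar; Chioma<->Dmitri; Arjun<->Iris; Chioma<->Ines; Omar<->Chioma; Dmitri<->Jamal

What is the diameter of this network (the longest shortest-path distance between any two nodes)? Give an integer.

3

Eccentricity of each node (its greatest distance to any other): Arjun:2, Cal:2, Chioma:3, Dmitri:3, Ines:2, Iris:3, Jamal:3, Omar:3, Simone:3, Veda:3.
The maximum eccentricity is 3, realized for instance by the pair Simone–Omar via Simone – Cal – Arjun – Omar. So the diameter is 3.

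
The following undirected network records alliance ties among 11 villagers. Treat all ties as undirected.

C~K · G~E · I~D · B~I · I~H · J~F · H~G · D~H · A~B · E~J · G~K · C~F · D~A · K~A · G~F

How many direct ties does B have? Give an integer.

B is directly tied to A and I. That is 2 neighbors, so the degree of B is 2.

2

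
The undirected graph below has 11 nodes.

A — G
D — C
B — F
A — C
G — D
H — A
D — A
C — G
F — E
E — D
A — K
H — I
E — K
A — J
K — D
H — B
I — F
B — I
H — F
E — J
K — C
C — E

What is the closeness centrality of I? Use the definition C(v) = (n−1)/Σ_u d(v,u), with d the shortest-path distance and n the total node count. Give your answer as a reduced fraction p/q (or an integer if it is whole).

5/11

Distances from I: A:2, B:1, C:3, D:3, E:2, F:1, G:3, H:1, J:3, K:3. Sum = 22.
n = 11, so closeness = 10/22 = 5/11.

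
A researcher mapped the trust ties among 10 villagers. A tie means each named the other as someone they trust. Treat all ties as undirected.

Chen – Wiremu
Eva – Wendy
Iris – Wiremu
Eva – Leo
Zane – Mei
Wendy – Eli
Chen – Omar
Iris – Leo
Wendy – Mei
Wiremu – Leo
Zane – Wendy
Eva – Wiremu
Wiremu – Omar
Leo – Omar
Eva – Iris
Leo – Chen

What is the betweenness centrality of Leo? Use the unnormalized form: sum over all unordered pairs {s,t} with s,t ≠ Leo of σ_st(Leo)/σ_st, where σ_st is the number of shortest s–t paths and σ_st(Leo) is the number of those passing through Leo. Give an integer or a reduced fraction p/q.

6

Pairs whose geodesics pass through Leo — Wendy–Chen: 1/2; Wendy–Omar: 1/2; Mei–Chen: 1/2; Mei–Omar: 1/2; Eli–Chen: 1/2; Eli–Omar: 1/2; Zane–Chen: 1/2; Zane–Omar: 1/2; Iris–Chen: 1/2; Iris–Omar: 1/2; Eva–Chen: 1/2; Eva–Omar: 1/2.
All other pairs contribute 0.
Summing the contributions gives betweenness(Leo) = 6.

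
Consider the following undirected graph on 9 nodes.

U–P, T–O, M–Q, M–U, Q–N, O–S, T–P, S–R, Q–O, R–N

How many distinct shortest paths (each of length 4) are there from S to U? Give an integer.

The shortest distance is 4. The length-4 paths are: S–O–Q–M–U; S–O–T–P–U.
That gives 2 distinct shortest paths.

2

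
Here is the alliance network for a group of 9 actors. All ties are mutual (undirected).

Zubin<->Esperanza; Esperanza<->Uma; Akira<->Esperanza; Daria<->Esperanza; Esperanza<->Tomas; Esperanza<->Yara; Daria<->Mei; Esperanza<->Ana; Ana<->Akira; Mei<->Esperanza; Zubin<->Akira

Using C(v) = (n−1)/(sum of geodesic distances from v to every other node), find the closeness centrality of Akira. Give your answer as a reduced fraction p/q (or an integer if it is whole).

Distances from Akira: Ana:1, Daria:2, Esperanza:1, Mei:2, Tomas:2, Uma:2, Yara:2, Zubin:1. Sum = 13.
n = 9, so closeness = 8/13.

8/13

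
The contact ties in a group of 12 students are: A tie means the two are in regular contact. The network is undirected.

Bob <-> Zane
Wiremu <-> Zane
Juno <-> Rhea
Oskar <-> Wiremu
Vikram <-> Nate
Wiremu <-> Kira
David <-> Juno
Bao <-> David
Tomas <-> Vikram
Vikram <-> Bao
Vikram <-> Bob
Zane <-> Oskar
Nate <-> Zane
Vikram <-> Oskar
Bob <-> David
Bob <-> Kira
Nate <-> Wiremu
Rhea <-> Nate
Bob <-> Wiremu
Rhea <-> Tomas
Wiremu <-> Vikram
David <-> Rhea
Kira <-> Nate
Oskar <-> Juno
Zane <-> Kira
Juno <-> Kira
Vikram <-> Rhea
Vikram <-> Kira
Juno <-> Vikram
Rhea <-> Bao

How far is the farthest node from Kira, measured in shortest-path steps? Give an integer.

Distances from Kira: Bao:2, Bob:1, David:2, Juno:1, Nate:1, Oskar:2, Rhea:2, Tomas:2, Vikram:1, Wiremu:1, Zane:1.
The largest is 2 (to Oskar, Tomas, Bao, Rhea, and David), so the eccentricity of Kira is 2.

2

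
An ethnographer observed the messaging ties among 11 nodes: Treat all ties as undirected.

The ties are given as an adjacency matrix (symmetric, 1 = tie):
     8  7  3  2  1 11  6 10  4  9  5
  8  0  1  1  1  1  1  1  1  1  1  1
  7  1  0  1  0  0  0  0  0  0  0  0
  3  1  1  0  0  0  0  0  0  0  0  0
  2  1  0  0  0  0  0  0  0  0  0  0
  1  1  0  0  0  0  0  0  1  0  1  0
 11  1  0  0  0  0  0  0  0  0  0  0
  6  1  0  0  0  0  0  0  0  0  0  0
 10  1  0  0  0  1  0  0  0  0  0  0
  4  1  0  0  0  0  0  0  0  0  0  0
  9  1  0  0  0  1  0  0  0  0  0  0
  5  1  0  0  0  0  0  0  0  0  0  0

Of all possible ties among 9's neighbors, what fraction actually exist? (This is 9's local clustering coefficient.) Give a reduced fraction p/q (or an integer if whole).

1

9's neighbors: 1 and 8 (k = 2).
Possible neighbor pairs: C(2,2) = 1. Edges among them: 1–8 → e = 1.
Clustering(9) = 1/1.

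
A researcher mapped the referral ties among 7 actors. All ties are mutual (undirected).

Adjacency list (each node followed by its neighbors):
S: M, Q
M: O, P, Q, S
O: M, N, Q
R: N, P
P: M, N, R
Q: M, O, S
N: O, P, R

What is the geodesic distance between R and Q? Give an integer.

3

One shortest route is R – N – O – Q, which uses 3 edges, and at distance 2 from R we only reach {M, O}, which does not include Q. So d(R,Q) = 3.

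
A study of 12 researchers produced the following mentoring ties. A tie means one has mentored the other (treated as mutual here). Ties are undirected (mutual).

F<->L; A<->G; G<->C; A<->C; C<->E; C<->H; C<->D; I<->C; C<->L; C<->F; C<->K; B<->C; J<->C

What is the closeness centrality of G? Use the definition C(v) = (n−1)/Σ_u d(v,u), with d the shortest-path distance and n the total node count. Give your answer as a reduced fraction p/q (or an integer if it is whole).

Distances from G: A:1, B:2, C:1, D:2, E:2, F:2, H:2, I:2, J:2, K:2, L:2. Sum = 20.
n = 12, so closeness = 11/20.

11/20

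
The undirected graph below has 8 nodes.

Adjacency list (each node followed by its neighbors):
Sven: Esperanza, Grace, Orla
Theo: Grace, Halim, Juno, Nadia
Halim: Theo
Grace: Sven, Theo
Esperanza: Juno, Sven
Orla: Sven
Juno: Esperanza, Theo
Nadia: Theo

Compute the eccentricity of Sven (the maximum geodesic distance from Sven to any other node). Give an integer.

Distances from Sven: Esperanza:1, Grace:1, Halim:3, Juno:2, Nadia:3, Orla:1, Theo:2.
The largest is 3 (to Halim and Nadia), so the eccentricity of Sven is 3.

3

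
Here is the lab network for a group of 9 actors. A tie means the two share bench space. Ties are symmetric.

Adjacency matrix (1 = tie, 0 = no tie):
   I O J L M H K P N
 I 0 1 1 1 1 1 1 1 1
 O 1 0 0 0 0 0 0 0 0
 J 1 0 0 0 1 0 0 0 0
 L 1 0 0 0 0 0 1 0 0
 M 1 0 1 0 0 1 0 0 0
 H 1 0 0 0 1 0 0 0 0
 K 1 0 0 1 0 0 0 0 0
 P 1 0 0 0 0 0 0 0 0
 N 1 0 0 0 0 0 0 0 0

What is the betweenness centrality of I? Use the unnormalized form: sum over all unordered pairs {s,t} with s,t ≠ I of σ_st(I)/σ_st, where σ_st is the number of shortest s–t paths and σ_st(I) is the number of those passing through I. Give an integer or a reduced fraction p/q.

Pairs whose geodesics pass through I — O–J: 1; O–L: 1; O–M: 1; O–H: 1; O–K: 1; O–P: 1; O–N: 1; J–L: 1; J–H: 1/2; J–K: 1; J–P: 1; J–N: 1; L–M: 1; L–H: 1 … (+11 more pairs).
All other pairs contribute 0.
Summing the contributions gives betweenness(I) = 49/2.

49/2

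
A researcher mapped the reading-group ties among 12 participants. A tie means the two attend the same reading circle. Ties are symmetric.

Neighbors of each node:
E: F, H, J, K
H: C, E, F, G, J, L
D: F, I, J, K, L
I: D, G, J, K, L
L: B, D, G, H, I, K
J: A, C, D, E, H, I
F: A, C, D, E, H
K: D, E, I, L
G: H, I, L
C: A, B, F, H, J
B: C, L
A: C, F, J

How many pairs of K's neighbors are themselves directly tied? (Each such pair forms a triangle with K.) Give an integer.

K's neighbors: D, E, I, and L.
Neighbor pairs that are themselves tied: K–D–I; K–D–L; K–I–L. Each forms one triangle with K, for 3 in total.

3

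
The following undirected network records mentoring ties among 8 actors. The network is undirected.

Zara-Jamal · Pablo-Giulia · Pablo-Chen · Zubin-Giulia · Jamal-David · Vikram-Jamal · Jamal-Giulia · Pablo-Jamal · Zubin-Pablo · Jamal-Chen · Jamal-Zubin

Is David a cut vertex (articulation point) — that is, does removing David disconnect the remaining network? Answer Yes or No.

No

Even without David, every remaining node can still reach every other (the residual graph is connected), so David is not a cut vertex.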